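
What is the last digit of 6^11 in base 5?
Using Fermat: 6^{4} ≡ 1 (mod 5). 11 ≡ 3 (mod 4). So 6^{11} ≡ 6^{3} ≡ 1 (mod 5)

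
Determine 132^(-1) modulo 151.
132^(-1) ≡ 143 (mod 151). Verification: 132 × 143 = 18876 ≡ 1 (mod 151)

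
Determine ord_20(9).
Powers of 9 mod 20: 9^1≡9, 9^2≡1. Order = 2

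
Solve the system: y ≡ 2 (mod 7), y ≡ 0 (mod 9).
M = 7 × 9 = 63. M₁ = 9, y₁ ≡ 4 (mod 7). M₂ = 7, y₂ ≡ 4 (mod 9). y = 2×9×4 + 0×7×4 ≡ 9 (mod 63)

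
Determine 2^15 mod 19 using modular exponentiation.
Using repeated squaring. 15 = 8 + 4 + 2 + 1 (binary 1111). Repeated squaring mod 19: 2^1 ≡ 2; 2^2 ≡ 2² = 4 ≡ 4; 2^4 ≡ 4² = 16 ≡ 16; 2^8 ≡ 16² = 256 ≡ 9. Multiply: 2^15 = 2^8 × 2^4 × 2^2 × 2^1 ≡ 9 × 16 × 4 × 2 (mod 19): 9 × 16 = 144 ≡ 11; 11 × 4 = 44 ≡ 6; 6 × 2 = 12 ≡ 12. So 2^15 ≡ 12 (mod 19).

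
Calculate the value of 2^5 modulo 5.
5 = 4 + 1 (binary 101). Repeated squaring mod 5: 2^1 ≡ 2; 2^2 ≡ 2² = 4 ≡ 4; 2^4 ≡ 4² = 16 ≡ 1. Multiply: 2^5 = 2^4 × 2^1 ≡ 1 × 2 (mod 5): 1 × 2 = 2 ≡ 2. So 2^5 ≡ 2 (mod 5).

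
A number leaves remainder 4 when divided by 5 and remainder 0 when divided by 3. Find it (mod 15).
M = 5 × 3 = 15. M₁ = 3, y₁ ≡ 2 (mod 5). M₂ = 5, y₂ ≡ 2 (mod 3). t = 4×3×2 + 0×5×2 ≡ 9 (mod 15)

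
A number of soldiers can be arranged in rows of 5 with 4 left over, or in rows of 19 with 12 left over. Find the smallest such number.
M = 5 × 19 = 95. M₁ = 19, y₁ ≡ 4 (mod 5). M₂ = 5, y₂ ≡ 4 (mod 19). k = 4×19×4 + 12×5×4 ≡ 69 (mod 95). The smallest positive such number is 69.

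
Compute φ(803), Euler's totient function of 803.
720

Prime factorization: 803 = 11 × 73
Using the formula φ(n) = n × Π(1 - 1/p) for each prime factor p:
φ(803) = 803 × (1 - 1/11) × (1 - 1/73)
φ(803) = 720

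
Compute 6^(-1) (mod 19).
6^(-1) ≡ 16 (mod 19). Verification: 6 × 16 = 96 ≡ 1 (mod 19)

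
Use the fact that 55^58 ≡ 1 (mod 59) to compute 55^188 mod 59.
By Fermat: 55^{58} ≡ 1 (mod 59). 188 = 3×58 + 14. So 55^{188} ≡ 55^{14} ≡ 29 (mod 59)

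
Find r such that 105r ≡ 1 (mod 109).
105^(-1) ≡ 27 (mod 109). Verification: 105 × 27 = 2835 ≡ 1 (mod 109)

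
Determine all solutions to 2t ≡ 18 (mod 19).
9

Since gcd(2, 19) = 1 divides 18, a solution exists.
Multiply both sides by the inverse of 2 mod 19:
  2^(-1) mod 19 = 10
  x ≡ 10 × 18 ≡ 180 ≡ 9 (mod 19)
Verification: 2 × 9 = 18 = 0 × 19 + 18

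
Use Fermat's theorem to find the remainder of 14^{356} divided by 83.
64

By Fermat's Little Theorem, a^(p-1) ≡ 1 (mod p) for prime p and gcd(a, p) = 1
Here p = 83, so 14^82 ≡ 1 (mod 83)
We can reduce the exponent: 356 mod 82 = 28
So 14^356 ≡ 14^28 (mod 83)
Computing: 14^28 mod 83 = 64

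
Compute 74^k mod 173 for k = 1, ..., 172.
g^1, g^2, ..., g^{172} mod 173: {74, 113, 58, 140, 153, 77, 162, 51, 141, 54, 17, 47, 18, 121, 131, 6, 98, 159, 2, 148, 53, 116, 107, 133, 154, 151, 102, 109, 108, 34, 94, 36, 69, 89, 12, 23, 145, 4, 123, 106, 59, 41, 93, 135, 129, 31, 45, 43, 68, 15, 72, 138, 5, 24, 46, 117, 8, 73, 39, 118, 82, 13, 97, 85, 62, 90, 86, 136, 30, 144, 103, 10, 48, 92, 61, 16, 146, 78, 63, 164, 26, 21, 170, 124, 7, 172, 99, 60, 115, 33, 20, 96, 11, 122, 32, 119, 156, 126, 155, 52, 42, 167, 75, 14, 171, 25, 120, 57, 66, 40, 19, 22, 71, 64, 65, 139, 79, 137, 104, 84, 161, 150, 28, 169, 50, 67, 114, 132, 80, 38, 44, 142, 128, 130, 105, 158, 101, 35, 168, 149, 127, 56, 165, 100, 134, 55, 91, 160, 76, 88, 111, 83, 87, 37, 143, 29, 70, 163, 125, 81, 112, 157, 27, 95, 110, 9, 147, 152, 3, 49, 166, 1}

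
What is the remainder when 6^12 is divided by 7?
Using Fermat: 6^{6} ≡ 1 (mod 7). 12 ≡ 0 (mod 6). So 6^{12} ≡ 6^{0} ≡ 1 (mod 7)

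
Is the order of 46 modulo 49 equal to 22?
No, the actual order is 21, not 22.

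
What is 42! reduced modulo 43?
By Wilson's theorem, (42)! ≡ -1 ≡ 42 (mod 43)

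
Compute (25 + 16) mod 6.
5

(25 + 16) = 41
41 mod 6 = 5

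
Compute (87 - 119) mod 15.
13

(87 - 119) = -32
-32 mod 15 = 13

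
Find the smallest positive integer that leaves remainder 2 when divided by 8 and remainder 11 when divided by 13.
M = 8 × 13 = 104. M₁ = 13, y₁ ≡ 5 (mod 8). M₂ = 8, y₂ ≡ 5 (mod 13). t = 2×13×5 + 11×8×5 ≡ 50 (mod 104). The smallest positive such number is 50.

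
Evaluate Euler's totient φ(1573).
1320

Prime factorization: 1573 = 11^2 × 13
Using the formula φ(n) = n × Π(1 - 1/p) for each prime factor p:
φ(1573) = 1573 × (1 - 1/11) × (1 - 1/13)
φ(1573) = 1320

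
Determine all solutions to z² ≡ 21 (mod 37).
The square roots of 21 mod 37 are 13 and 24. Verify: 13² = 169 ≡ 21 (mod 37)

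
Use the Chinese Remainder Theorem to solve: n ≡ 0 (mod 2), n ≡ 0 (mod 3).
M = 2 × 3 = 6. M₁ = 3, y₁ ≡ 1 (mod 2). M₂ = 2, y₂ ≡ 2 (mod 3). n = 0×3×1 + 0×2×2 ≡ 0 (mod 6)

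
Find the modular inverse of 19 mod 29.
19^(-1) ≡ 26 (mod 29). Verification: 19 × 26 = 494 ≡ 1 (mod 29)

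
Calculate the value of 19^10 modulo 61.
10 = 8 + 2 (binary 1010). Repeated squaring mod 61: 19^1 ≡ 19; 19^2 ≡ 19² = 361 ≡ 56; 19^4 ≡ 56² = 3136 ≡ 25; 19^8 ≡ 25² = 625 ≡ 15. Multiply: 19^10 = 19^8 × 19^2 ≡ 15 × 56 (mod 61): 15 × 56 = 840 ≡ 47. So 19^10 ≡ 47 (mod 61).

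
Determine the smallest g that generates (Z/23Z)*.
5

A primitive root g modulo p has order p-1 = 22
Prime divisors of 22: [2, 11]
g is a primitive root iff g^(22/q) ≢ 1 (mod 23) for each prime divisor q
Testing small values:
  g = 2: 2^11 ≡ 1, 2^2 ≡ 4 (mod 23) → 2^11 ≡ 1, not primitive root
  g = 3: 3^11 ≡ 1, 3^2 ≡ 9 (mod 23) → 3^11 ≡ 1, not primitive root
  g = 4: 4^11 ≡ 1, 4^2 ≡ 16 (mod 23) → 4^11 ≡ 1, not primitive root
  g = 5: 5^11 ≡ 22, 5^2 ≡ 2 (mod 23) → none is 1, primitive root!
The smallest primitive root is 5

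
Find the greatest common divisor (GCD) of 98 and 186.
2

Using the Euclidean algorithm:
98 = 0 × 186 + 98
186 = 1 × 98 + 88
98 = 1 × 88 + 10
88 = 8 × 10 + 8
10 = 1 × 8 + 2
8 = 4 × 2 + 0

GCD(98, 186) = 2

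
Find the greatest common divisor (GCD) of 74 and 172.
2

Using the Euclidean algorithm:
74 = 0 × 172 + 74
172 = 2 × 74 + 24
74 = 3 × 24 + 2
24 = 12 × 2 + 0

GCD(74, 172) = 2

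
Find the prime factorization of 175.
5^2 × 7

Divide by primes starting from smallest:
175 ÷ 5 = 35
35 ÷ 5 = 7
7 ÷ 7 = 1

175 = 5^2 × 7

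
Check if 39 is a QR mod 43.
By Euler's criterion: 39^{21} ≡ 42 (mod 43). Since this equals -1 (≡ 42), 39 is not a QR.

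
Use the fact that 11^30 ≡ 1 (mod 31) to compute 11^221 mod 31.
By Fermat: 11^{30} ≡ 1 (mod 31). 221 ≡ 11 (mod 30). So 11^{221} ≡ 11^{11} ≡ 24 (mod 31)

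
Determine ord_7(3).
Powers of 3 mod 7: 3^1≡3, 3^2≡2, 3^3≡6, 3^4≡4, 3^5≡5, 3^6≡1. Order = 6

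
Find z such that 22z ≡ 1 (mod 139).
22^(-1) ≡ 19 (mod 139). Verification: 22 × 19 = 418 ≡ 1 (mod 139)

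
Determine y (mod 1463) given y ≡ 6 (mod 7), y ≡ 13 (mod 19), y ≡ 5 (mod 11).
412

Using the Chinese Remainder Theorem:
M = product of moduli = 1463
For equation 1: M_1 = 209, 209 ≡ 6 (mod 7), inverse of 209 mod 7 is 6 (check: 6 × 6 = 36 ≡ 1 (mod 7))
For equation 2: M_2 = 77, 77 ≡ 1 (mod 19), inverse of 77 mod 19 is 1 (check: 1 × 1 = 1 ≡ 1 (mod 19))
For equation 3: M_3 = 133, 133 ≡ 1 (mod 11), inverse of 133 mod 11 is 1 (check: 1 × 1 = 1 ≡ 1 (mod 11))
Combine: y ≡ Σ r_i×M_i×(M_i⁻¹ mod m_i) = 6×209×6 + 13×77×1 + 5×133×1 = 7524 + 1001 + 665 = 9190
9190 mod 1463 = 412
y ≡ 412 (mod 1463)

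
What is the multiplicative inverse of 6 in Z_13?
11

Using Extended Euclidean Algorithm:
gcd(6, 13) = 1
Bezout coefficients: 6 × -2 + 13 × 1 = 1
So 6 × -2 ≡ 1 (mod 13)
The inverse is -2 mod 13 = 11
Verification: 6 × 11 = 66 = 5 × 13 + 1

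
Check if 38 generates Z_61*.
p - 1 = 60 has prime divisors 2, 3, 5. Check 38^(60/q) mod 61 for each: 38^(60/2) = 38^30 ≡ 60, 38^(60/3) = 38^20 ≡ 1, 38^(60/5) = 38^12 ≡ 20 (mod 61). Since 38^20 ≡ 1 (mod 61), the order of 38 divides 20 (in fact the order is 20) ≠ 60, so it is not a primitive root.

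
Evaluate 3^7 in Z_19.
7 = 4 + 2 + 1 (binary 111). Repeated squaring mod 19: 3^1 ≡ 3; 3^2 ≡ 3² = 9 ≡ 9; 3^4 ≡ 9² = 81 ≡ 5. Multiply: 3^7 = 3^4 × 3^2 × 3^1 ≡ 5 × 9 × 3 (mod 19): 5 × 9 = 45 ≡ 7; 7 × 3 = 21 ≡ 2. So 3^7 ≡ 2 (mod 19).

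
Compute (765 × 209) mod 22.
11

(765 × 209) = 159885
159885 mod 22 = 11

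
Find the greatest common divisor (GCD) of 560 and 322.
14

Using the Euclidean algorithm:
560 = 1 × 322 + 238
322 = 1 × 238 + 84
238 = 2 × 84 + 70
84 = 1 × 70 + 14
70 = 5 × 14 + 0

GCD(560, 322) = 14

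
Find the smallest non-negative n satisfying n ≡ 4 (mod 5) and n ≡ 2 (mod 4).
M = 5 × 4 = 20. M₁ = 4, y₁ ≡ 4 (mod 5). M₂ = 5, y₂ ≡ 1 (mod 4). n = 4×4×4 + 2×5×1 ≡ 14 (mod 20)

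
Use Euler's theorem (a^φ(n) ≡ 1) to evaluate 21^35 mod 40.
By Euler: 21^{16} ≡ 1 (mod 40) since gcd(21, 40) = 1. 35 = 2×16 + 3. So 21^{35} ≡ 21^{3} ≡ 21 (mod 40)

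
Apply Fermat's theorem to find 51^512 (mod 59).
By Fermat: 51^{58} ≡ 1 (mod 59). 512 = 8×58 + 48. So 51^{512} ≡ 51^{48} ≡ 29 (mod 59)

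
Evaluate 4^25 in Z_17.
Using Fermat: 4^{16} ≡ 1 (mod 17). 25 ≡ 9 (mod 16). So 4^{25} ≡ 4^{9} ≡ 4 (mod 17)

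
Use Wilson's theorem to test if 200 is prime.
(199)! mod 200 = 0. Since 0 ≢ -1 (mod 200), 200 is not prime.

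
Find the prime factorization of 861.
3 × 7 × 41

Divide by primes starting from smallest:
861 ÷ 3 = 287
287 ÷ 7 = 41
41 ÷ 41 = 1

861 = 3 × 7 × 41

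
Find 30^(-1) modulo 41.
26

Using Extended Euclidean Algorithm:
gcd(30, 41) = 1
Bezout coefficients: 30 × -15 + 41 × 11 = 1
So 30 × -15 ≡ 1 (mod 41)
The inverse is -15 mod 41 = 26
Verification: 30 × 26 = 780 = 19 × 41 + 1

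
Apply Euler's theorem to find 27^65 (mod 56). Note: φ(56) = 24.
By Euler: 27^{24} ≡ 1 (mod 56) since gcd(27, 56) = 1. 65 = 2×24 + 17. So 27^{65} ≡ 27^{17} ≡ 27 (mod 56)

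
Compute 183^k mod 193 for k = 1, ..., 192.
g^1, g^2, ..., g^{192} mod 193: {183, 100, 158, 157, 167, 67, 102, 138, 164, 97, 188, 50, 79, 175, 180, 130, 51, 69, 82, 145, 94, 25, 136, 184, 90, 65, 122, 131, 41, 169, 47, 109, 68, 92, 45, 129, 61, 162, 117, 181, 120, 151, 34, 46, 119, 161, 127, 81, 155, 187, 60, 172, 17, 23, 156, 177, 160, 137, 174, 190, 30, 86, 105, 108, 78, 185, 80, 165, 87, 95, 15, 43, 149, 54, 39, 189, 40, 179, 140, 144, 104, 118, 171, 27, 116, 191, 20, 186, 70, 72, 52, 59, 182, 110, 58, 192, 10, 93, 35, 36, 26, 126, 91, 55, 29, 96, 5, 143, 114, 18, 13, 63, 142, 124, 111, 48, 99, 168, 57, 9, 103, 128, 71, 62, 152, 24, 146, 84, 125, 101, 148, 64, 132, 31, 76, 12, 73, 42, 159, 147, 74, 32, 66, 112, 38, 6, 133, 21, 176, 170, 37, 16, 33, 56, 19, 3, 163, 107, 88, 85, 115, 8, 113, 28, 106, 98, 178, 150, 44, 139, 154, 4, 153, 14, 53, 49, 89, 75, 22, 166, 77, 2, 173, 7, 123, 121, 141, 134, 11, 83, 135, 1}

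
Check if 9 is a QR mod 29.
By Euler's criterion: 9^{14} ≡ 1 (mod 29). Since this equals 1, 9 is a QR.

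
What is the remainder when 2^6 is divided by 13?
6 = 4 + 2 (binary 110). Repeated squaring mod 13: 2^1 ≡ 2; 2^2 ≡ 2² = 4 ≡ 4; 2^4 ≡ 4² = 16 ≡ 3. Multiply: 2^6 = 2^4 × 2^2 ≡ 3 × 4 (mod 13): 3 × 4 = 12 ≡ 12. So 2^6 ≡ 12 (mod 13).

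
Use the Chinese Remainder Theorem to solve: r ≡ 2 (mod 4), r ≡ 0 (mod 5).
M = 4 × 5 = 20. M₁ = 5, y₁ ≡ 1 (mod 4). M₂ = 4, y₂ ≡ 4 (mod 5). r = 2×5×1 + 0×4×4 ≡ 10 (mod 20)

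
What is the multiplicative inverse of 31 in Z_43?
31^(-1) ≡ 25 (mod 43). Verification: 31 × 25 = 775 ≡ 1 (mod 43)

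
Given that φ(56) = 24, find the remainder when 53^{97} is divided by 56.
By Euler: 53^{24} ≡ 1 (mod 56) since gcd(53, 56) = 1. 97 = 4×24 + 1. So 53^{97} ≡ 53^{1} ≡ 53 (mod 56)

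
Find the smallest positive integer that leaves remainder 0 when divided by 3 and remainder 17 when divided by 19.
M = 3 × 19 = 57. M₁ = 19, y₁ ≡ 1 (mod 3). M₂ = 3, y₂ ≡ 13 (mod 19). z = 0×19×1 + 17×3×13 ≡ 36 (mod 57). The smallest positive such number is 36.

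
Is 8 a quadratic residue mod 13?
By Euler's criterion: 8^{6} ≡ 12 (mod 13). Since this equals -1 (≡ 12), 8 is not a QR.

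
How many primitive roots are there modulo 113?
Number of primitive roots mod 113 = φ(112) = 48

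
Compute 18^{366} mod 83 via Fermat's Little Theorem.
49

By Fermat's Little Theorem, a^(p-1) ≡ 1 (mod p) for prime p and gcd(a, p) = 1
Here p = 83, so 18^82 ≡ 1 (mod 83)
We can reduce the exponent: 366 mod 82 = 38
So 18^366 ≡ 18^38 (mod 83)
Computing: 18^38 mod 83 = 49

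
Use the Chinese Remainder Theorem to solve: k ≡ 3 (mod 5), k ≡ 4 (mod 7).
18

Using the Chinese Remainder Theorem:
M = product of moduli = 35
For equation 1: M_1 = 7, 7 ≡ 2 (mod 5), inverse of 7 mod 5 is 3 (check: 2 × 3 = 6 ≡ 1 (mod 5))
For equation 2: M_2 = 5, 5 ≡ 5 (mod 7), inverse of 5 mod 7 is 3 (check: 5 × 3 = 15 ≡ 1 (mod 7))
Combine: k ≡ Σ r_i×M_i×(M_i⁻¹ mod m_i) = 3×7×3 + 4×5×3 = 63 + 60 = 123
123 mod 35 = 18
k ≡ 18 (mod 35)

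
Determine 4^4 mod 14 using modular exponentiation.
4 = 4 (binary 100). Repeated squaring mod 14: 4^1 ≡ 4; 4^2 ≡ 4² = 16 ≡ 2; 4^4 ≡ 2² = 4 ≡ 4. So 4^4 ≡ 4 (mod 14).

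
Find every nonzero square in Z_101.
QRs mod 101: {1, 4, 5, 6, 9, 13, 14, 16, 17, 19, 20, 21, 22, 23, 24, 25, 30, 31, 33, 36, 37, 43, 45, 47, 49, 52, 54, 56, 58, 64, 65, 68, 70, 71, 76, 77, 78, 79, 80, 81, 82, 84, 85, 87, 88, 92, 95, 96, 97, 100}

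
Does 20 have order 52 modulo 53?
p - 1 = 52 has prime divisors 2, 13. Check 20^(52/q) mod 53 for each: 20^(52/2) = 20^26 ≡ 52, 20^(52/13) = 20^4 ≡ 46 (mod 53). None of these is 1, so 20 has order 52 = φ(53), so it is a primitive root mod 53.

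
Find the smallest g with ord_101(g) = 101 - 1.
p - 1 = 100 has prime divisors 2, 5. h is a primitive root mod 101 iff h^(100/q) ≢ 1 (mod 101) for each such q.
h = 2: 2^50 ≡ 100, 2^20 ≡ 95 (mod 101); none is 1, so 2 has order 100 and is a primitive root.
The smallest primitive root mod 101 is g = 2.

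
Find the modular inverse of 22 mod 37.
22^(-1) ≡ 32 (mod 37). Verification: 22 × 32 = 704 ≡ 1 (mod 37)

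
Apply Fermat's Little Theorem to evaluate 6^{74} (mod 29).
20

By Fermat's Little Theorem, a^(p-1) ≡ 1 (mod p) for prime p and gcd(a, p) = 1
Here p = 29, so 6^28 ≡ 1 (mod 29)
We can reduce the exponent: 74 mod 28 = 18
So 6^74 ≡ 6^18 (mod 29)
Computing: 6^18 mod 29 = 20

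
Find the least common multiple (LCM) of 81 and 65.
5265

First find GCD(81, 65) using the Euclidean algorithm:
81 = 1 × 65 + 16
65 = 4 × 16 + 1
16 = 16 × 1 + 0
GCD(81, 65) = 1

LCM formula: LCM(a, b) = (a × b) / GCD(a, b)
LCM(81, 65) = (81 × 65) / 1
LCM(81, 65) = 5265 / 1
LCM(81, 65) = 5265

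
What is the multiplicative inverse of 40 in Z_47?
40^(-1) ≡ 20 (mod 47). Verification: 40 × 20 = 800 ≡ 1 (mod 47)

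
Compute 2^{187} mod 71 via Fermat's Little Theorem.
49

By Fermat's Little Theorem, a^(p-1) ≡ 1 (mod p) for prime p and gcd(a, p) = 1
Here p = 71, so 2^70 ≡ 1 (mod 71)
We can reduce the exponent: 187 mod 70 = 47
So 2^187 ≡ 2^47 (mod 71)
Computing: 2^47 mod 71 = 49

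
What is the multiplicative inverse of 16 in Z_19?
16^(-1) ≡ 6 (mod 19). Verification: 16 × 6 = 96 ≡ 1 (mod 19)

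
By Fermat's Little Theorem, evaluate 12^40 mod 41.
By Fermat's Little Theorem, 12^{40} ≡ 1 (mod 41) since 41 is prime and gcd(12, 41) = 1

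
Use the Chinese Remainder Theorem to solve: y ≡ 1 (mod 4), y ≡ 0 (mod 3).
M = 4 × 3 = 12. M₁ = 3, y₁ ≡ 3 (mod 4). M₂ = 4, y₂ ≡ 1 (mod 3). y = 1×3×3 + 0×4×1 ≡ 9 (mod 12)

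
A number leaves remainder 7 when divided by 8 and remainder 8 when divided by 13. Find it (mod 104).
M = 8 × 13 = 104. M₁ = 13, y₁ ≡ 5 (mod 8). M₂ = 8, y₂ ≡ 5 (mod 13). n = 7×13×5 + 8×8×5 ≡ 47 (mod 104)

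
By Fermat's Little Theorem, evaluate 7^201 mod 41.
By Fermat: 7^{40} ≡ 1 (mod 41). 201 ≡ 1 (mod 40). So 7^{201} ≡ 7^{1} ≡ 7 (mod 41)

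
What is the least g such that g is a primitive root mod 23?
p - 1 = 22 has prime divisors 2, 11. h is a primitive root mod 23 iff h^(22/q) ≢ 1 (mod 23) for each such q.
h = 2: 2^11 ≡ 1, 2^2 ≡ 4 (mod 23); 2^11 ≡ 1, so not a primitive root.
h = 3: 3^11 ≡ 1, 3^2 ≡ 9 (mod 23); 3^11 ≡ 1, so not a primitive root.
h = 4: 4^11 ≡ 1, 4^2 ≡ 16 (mod 23); 4^11 ≡ 1, so not a primitive root.
h = 5: 5^11 ≡ 22, 5^2 ≡ 2 (mod 23); none is 1, so 5 has order 22 and is a primitive root.
The smallest primitive root mod 23 is g = 5.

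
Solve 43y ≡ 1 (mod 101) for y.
43^(-1) ≡ 47 (mod 101). Verification: 43 × 47 = 2021 ≡ 1 (mod 101)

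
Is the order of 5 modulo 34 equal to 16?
Yes, ord_34(5) = 16.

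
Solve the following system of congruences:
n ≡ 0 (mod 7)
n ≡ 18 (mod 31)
49

Using the Chinese Remainder Theorem:
M = product of moduli = 217
For equation 1: M_1 = 31, 31 ≡ 3 (mod 7), inverse of 31 mod 7 is 5 (check: 3 × 5 = 15 ≡ 1 (mod 7))
For equation 2: M_2 = 7, 7 ≡ 7 (mod 31), inverse of 7 mod 31 is 9 (check: 7 × 9 = 63 ≡ 1 (mod 31))
Combine: n ≡ Σ r_i×M_i×(M_i⁻¹ mod m_i) = 0×31×5 + 18×7×9 = 0 + 1134 = 1134
1134 mod 217 = 49
n ≡ 49 (mod 217)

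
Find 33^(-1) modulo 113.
24

Using Extended Euclidean Algorithm:
gcd(33, 113) = 1
Bezout coefficients: 33 × 24 + 113 × -7 = 1
So 33 × 24 ≡ 1 (mod 113)
The inverse is 24 mod 113 = 24
Verification: 33 × 24 = 792 = 7 × 113 + 1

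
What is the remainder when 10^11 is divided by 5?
Using repeated squaring. 10 ≡ 0 (mod 5). 11 = 8 + 2 + 1 (binary 1011). Repeated squaring mod 5: 0^1 ≡ 0; 0^2 ≡ 0² = 0 ≡ 0; 0^4 ≡ 0² = 0 ≡ 0; 0^8 ≡ 0² = 0 ≡ 0. Multiply: 10^11 ≡ 0^8 × 0^2 × 0^1 ≡ 0 × 0 × 0 (mod 5): 0 × 0 = 0 ≡ 0; 0 × 0 = 0 ≡ 0. So 10^11 ≡ 0 (mod 5).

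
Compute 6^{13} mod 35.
6

Using successive squaring:
Binary expansion of 13: 1101
Powers of 6 mod 35 (each is the square of the previous):
  6^1 ≡ 6 (mod 35)
  6^2 ≡ 6² = 36 ≡ 1 (mod 35)
  6^4 ≡ 1² = 1 ≡ 1 (mod 35)
  6^8 ≡ 1² = 1 ≡ 1 (mod 35)
13 = 8 + 4 + 1, so 6^13 = 6^8 × 6^4 × 6^1 ≡ 1 × 1 × 6 (mod 35)
Multiplying step by step:
  1 × 1 = 1 ≡ 1 (mod 35)
  1 × 6 = 6 ≡ 6 (mod 35)
Result: 6^13 ≡ 6 (mod 35)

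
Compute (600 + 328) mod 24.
16

(600 + 328) = 928
928 mod 24 = 16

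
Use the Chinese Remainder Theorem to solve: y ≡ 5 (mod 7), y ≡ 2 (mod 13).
M = 7 × 13 = 91. M₁ = 13, y₁ ≡ 6 (mod 7). M₂ = 7, y₂ ≡ 2 (mod 13). y = 5×13×6 + 2×7×2 ≡ 54 (mod 91)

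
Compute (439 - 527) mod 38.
26

(439 - 527) = -88
-88 mod 38 = 26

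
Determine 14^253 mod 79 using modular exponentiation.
Using Fermat: 14^{78} ≡ 1 (mod 79). 253 ≡ 19 (mod 78). So 14^{253} ≡ 14^{19} ≡ 33 (mod 79)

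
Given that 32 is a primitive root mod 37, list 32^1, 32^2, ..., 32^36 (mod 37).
g^1, g^2, ..., g^{36} mod 37: {32, 25, 23, 33, 20, 11, 19, 16, 31, 30, 35, 10, 24, 28, 8, 34, 15, 36, 5, 12, 14, 4, 17, 26, 18, 21, 6, 7, 2, 27, 13, 9, 29, 3, 22, 1}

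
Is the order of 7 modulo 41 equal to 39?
No, the actual order is 40, not 39.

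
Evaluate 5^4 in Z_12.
4 = 4 (binary 100). Repeated squaring mod 12: 5^1 ≡ 5; 5^2 ≡ 5² = 25 ≡ 1; 5^4 ≡ 1² = 1 ≡ 1. So 5^4 ≡ 1 (mod 12).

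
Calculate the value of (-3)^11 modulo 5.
Using Fermat: (-3)^{4} ≡ 1 (mod 5). 11 ≡ 3 (mod 4). So (-3)^{11} ≡ (-3)^{3} ≡ 3 (mod 5)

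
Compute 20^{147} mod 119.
27

Using successive squaring:
Binary expansion of 147: 10010011
Powers of 20 mod 119 (each is the square of the previous):
  20^1 ≡ 20 (mod 119)
  20^2 ≡ 20² = 400 ≡ 43 (mod 119)
  20^4 ≡ 43² = 1849 ≡ 64 (mod 119)
  20^8 ≡ 64² = 4096 ≡ 50 (mod 119)
  20^16 ≡ 50² = 2500 ≡ 1 (mod 119)
  20^32 ≡ 1² = 1 ≡ 1 (mod 119)
  20^64 ≡ 1² = 1 ≡ 1 (mod 119)
  20^128 ≡ 1² = 1 ≡ 1 (mod 119)
147 = 128 + 16 + 2 + 1, so 20^147 = 20^128 × 20^16 × 20^2 × 20^1 ≡ 1 × 1 × 43 × 20 (mod 119)
Multiplying step by step:
  1 × 1 = 1 ≡ 1 (mod 119)
  1 × 43 = 43 ≡ 43 (mod 119)
  43 × 20 = 860 ≡ 27 (mod 119)
Result: 20^147 ≡ 27 (mod 119)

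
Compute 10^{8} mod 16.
0

Using successive squaring:
Binary expansion of 8: 1000
Powers of 10 mod 16 (each is the square of the previous):
  10^1 ≡ 10 (mod 16)
  10^2 ≡ 10² = 100 ≡ 4 (mod 16)
  10^4 ≡ 4² = 16 ≡ 0 (mod 16)
  10^8 ≡ 0² = 0 ≡ 0 (mod 16)
8 is a power of 2, so 10^8 is the last square: ≡ 0 (mod 16)
Result: 10^8 ≡ 0 (mod 16)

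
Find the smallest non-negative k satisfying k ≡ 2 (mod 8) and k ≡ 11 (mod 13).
M = 8 × 13 = 104. M₁ = 13, y₁ ≡ 5 (mod 8). M₂ = 8, y₂ ≡ 5 (mod 13). k = 2×13×5 + 11×8×5 ≡ 50 (mod 104)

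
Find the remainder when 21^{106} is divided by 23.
By Fermat: 21^{22} ≡ 1 (mod 23). 106 = 4×22 + 18. So 21^{106} ≡ 21^{18} ≡ 13 (mod 23)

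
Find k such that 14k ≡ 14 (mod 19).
1

Since gcd(14, 19) = 1 divides 14, a solution exists.
Multiply both sides by the inverse of 14 mod 19:
  14^(-1) mod 19 = 15
  x ≡ 15 × 14 ≡ 210 ≡ 1 (mod 19)
Verification: 14 × 1 = 14 = 0 × 19 + 14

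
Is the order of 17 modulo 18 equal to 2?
Yes, ord_18(17) = 2.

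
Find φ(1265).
880

Prime factorization: 1265 = 5 × 11 × 23
Using the formula φ(n) = n × Π(1 - 1/p) for each prime factor p:
φ(1265) = 1265 × (1 - 1/5) × (1 - 1/11) × (1 - 1/23)
φ(1265) = 880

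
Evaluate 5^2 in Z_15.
2 = 2 (binary 10). Repeated squaring mod 15: 5^1 ≡ 5; 5^2 ≡ 5² = 25 ≡ 10. So 5^2 ≡ 10 (mod 15).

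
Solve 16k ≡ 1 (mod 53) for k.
10

Using Extended Euclidean Algorithm:
gcd(16, 53) = 1
Bezout coefficients: 16 × 10 + 53 × -3 = 1
So 16 × 10 ≡ 1 (mod 53)
The inverse is 10 mod 53 = 10
Verification: 16 × 10 = 160 = 3 × 53 + 1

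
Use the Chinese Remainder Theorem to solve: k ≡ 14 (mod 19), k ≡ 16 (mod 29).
451

Using the Chinese Remainder Theorem:
M = product of moduli = 551
For equation 1: M_1 = 29, 29 ≡ 10 (mod 19), inverse of 29 mod 19 is 2 (check: 10 × 2 = 20 ≡ 1 (mod 19))
For equation 2: M_2 = 19, 19 ≡ 19 (mod 29), inverse of 19 mod 29 is 26 (check: 19 × 26 = 494 ≡ 1 (mod 29))
Combine: k ≡ Σ r_i×M_i×(M_i⁻¹ mod m_i) = 14×29×2 + 16×19×26 = 812 + 7904 = 8716
8716 mod 551 = 451
k ≡ 451 (mod 551)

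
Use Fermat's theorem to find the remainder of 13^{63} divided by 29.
28

By Fermat's Little Theorem, a^(p-1) ≡ 1 (mod p) for prime p and gcd(a, p) = 1
Here p = 29, so 13^28 ≡ 1 (mod 29)
We can reduce the exponent: 63 mod 28 = 7
So 13^63 ≡ 13^7 (mod 29)
Computing: 13^7 mod 29 = 28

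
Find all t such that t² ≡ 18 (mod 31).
The square roots of 18 mod 31 are 7 and 24. Verify: 7² = 49 ≡ 18 (mod 31)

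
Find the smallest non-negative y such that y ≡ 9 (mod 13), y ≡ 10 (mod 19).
48

Using the Chinese Remainder Theorem:
M = product of moduli = 247
For equation 1: M_1 = 19, 19 ≡ 6 (mod 13), inverse of 19 mod 13 is 11 (check: 6 × 11 = 66 ≡ 1 (mod 13))
For equation 2: M_2 = 13, 13 ≡ 13 (mod 19), inverse of 13 mod 19 is 3 (check: 13 × 3 = 39 ≡ 1 (mod 19))
Combine: y ≡ Σ r_i×M_i×(M_i⁻¹ mod m_i) = 9×19×11 + 10×13×3 = 1881 + 390 = 2271
2271 mod 247 = 48
y ≡ 48 (mod 247)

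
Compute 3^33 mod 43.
Using repeated squaring. 33 = 32 + 1 (binary 100001). Repeated squaring mod 43: 3^1 ≡ 3; 3^2 ≡ 3² = 9 ≡ 9; 3^4 ≡ 9² = 81 ≡ 38; 3^8 ≡ 38² = 1444 ≡ 25; 3^16 ≡ 25² = 625 ≡ 23; 3^32 ≡ 23² = 529 ≡ 13. Multiply: 3^33 = 3^32 × 3^1 ≡ 13 × 3 (mod 43): 13 × 3 = 39 ≡ 39. So 3^33 ≡ 39 (mod 43).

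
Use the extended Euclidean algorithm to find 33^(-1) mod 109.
Extended GCD: 33(-33) + 109(10) = 1. So 33^(-1) ≡ 76 ≡ 76 (mod 109). Verify: 33 × 76 = 2508 ≡ 1 (mod 109)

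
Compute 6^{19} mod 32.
0

Using successive squaring:
Binary expansion of 19: 10011
Powers of 6 mod 32 (each is the square of the previous):
  6^1 ≡ 6 (mod 32)
  6^2 ≡ 6² = 36 ≡ 4 (mod 32)
  6^4 ≡ 4² = 16 ≡ 16 (mod 32)
  6^8 ≡ 16² = 256 ≡ 0 (mod 32)
  6^16 ≡ 0² = 0 ≡ 0 (mod 32)
19 = 16 + 2 + 1, so 6^19 = 6^16 × 6^2 × 6^1 ≡ 0 × 4 × 6 (mod 32)
Multiplying step by step:
  0 × 4 = 0 ≡ 0 (mod 32)
  0 × 6 = 0 ≡ 0 (mod 32)
Result: 6^19 ≡ 0 (mod 32)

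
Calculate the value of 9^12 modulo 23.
Using repeated squaring. 12 = 8 + 4 (binary 1100). Repeated squaring mod 23: 9^1 ≡ 9; 9^2 ≡ 9² = 81 ≡ 12; 9^4 ≡ 12² = 144 ≡ 6; 9^8 ≡ 6² = 36 ≡ 13. Multiply: 9^12 = 9^8 × 9^4 ≡ 13 × 6 (mod 23): 13 × 6 = 78 ≡ 9. So 9^12 ≡ 9 (mod 23).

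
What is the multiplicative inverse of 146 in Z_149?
146^(-1) ≡ 99 (mod 149). Verification: 146 × 99 = 14454 ≡ 1 (mod 149)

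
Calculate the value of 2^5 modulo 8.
5 = 4 + 1 (binary 101). Repeated squaring mod 8: 2^1 ≡ 2; 2^2 ≡ 2² = 4 ≡ 4; 2^4 ≡ 4² = 16 ≡ 0. Multiply: 2^5 = 2^4 × 2^1 ≡ 0 × 2 (mod 8): 0 × 2 = 0 ≡ 0. So 2^5 ≡ 0 (mod 8).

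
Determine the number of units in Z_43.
42

Prime factorization: 43 = 43
Using the formula φ(n) = n × Π(1 - 1/p) for each prime factor p:
φ(43) = 43 × (1 - 1/43)
φ(43) = 42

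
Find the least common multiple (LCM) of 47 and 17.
799

First find GCD(47, 17) using the Euclidean algorithm:
47 = 2 × 17 + 13
17 = 1 × 13 + 4
13 = 3 × 4 + 1
4 = 4 × 1 + 0
GCD(47, 17) = 1

LCM formula: LCM(a, b) = (a × b) / GCD(a, b)
LCM(47, 17) = (47 × 17) / 1
LCM(47, 17) = 799 / 1
LCM(47, 17) = 799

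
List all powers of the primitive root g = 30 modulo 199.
g^1, g^2, ..., g^{198} mod 199: {30, 104, 135, 70, 110, 116, 97, 124, 138, 160, 24, 123, 108, 56, 88, 53, 197, 139, 190, 128, 59, 178, 166, 5, 150, 122, 78, 151, 152, 182, 87, 23, 93, 4, 120, 18, 142, 81, 42, 66, 189, 98, 154, 43, 96, 94, 34, 25, 153, 13, 191, 158, 163, 114, 37, 115, 67, 20, 3, 90, 113, 7, 11, 131, 149, 92, 173, 16, 82, 72, 170, 125, 168, 65, 159, 193, 19, 172, 185, 177, 136, 100, 15, 52, 167, 35, 55, 58, 148, 62, 69, 80, 12, 161, 54, 28, 44, 126, 198, 169, 95, 64, 129, 89, 83, 102, 75, 61, 39, 175, 76, 91, 143, 111, 146, 2, 60, 9, 71, 140, 21, 33, 194, 49, 77, 121, 48, 47, 17, 112, 176, 106, 195, 79, 181, 57, 118, 157, 133, 10, 101, 45, 156, 103, 105, 165, 174, 46, 186, 8, 41, 36, 85, 162, 84, 132, 179, 196, 109, 86, 192, 188, 68, 50, 107, 26, 183, 117, 127, 29, 74, 31, 134, 40, 6, 180, 27, 14, 22, 63, 99, 184, 147, 32, 164, 144, 141, 51, 137, 130, 119, 187, 38, 145, 171, 155, 73, 1}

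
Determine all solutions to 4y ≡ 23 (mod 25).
12

Since gcd(4, 25) = 1 divides 23, a solution exists.
Multiply both sides by the inverse of 4 mod 25:
  4^(-1) mod 25 = 19
  x ≡ 19 × 23 ≡ 437 ≡ 12 (mod 25)
Verification: 4 × 12 = 48 = 1 × 25 + 23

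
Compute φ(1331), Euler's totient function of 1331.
1210

Prime factorization: 1331 = 11^3
Using the formula φ(n) = n × Π(1 - 1/p) for each prime factor p:
φ(1331) = 1331 × (1 - 1/11)
φ(1331) = 1210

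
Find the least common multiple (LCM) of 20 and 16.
80

First find GCD(20, 16) using the Euclidean algorithm:
20 = 1 × 16 + 4
16 = 4 × 4 + 0
GCD(20, 16) = 4

LCM formula: LCM(a, b) = (a × b) / GCD(a, b)
LCM(20, 16) = (20 × 16) / 4
LCM(20, 16) = 320 / 4
LCM(20, 16) = 80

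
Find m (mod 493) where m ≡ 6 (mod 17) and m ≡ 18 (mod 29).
M = 17 × 29 = 493. M₁ = 29, y₁ ≡ 10 (mod 17). M₂ = 17, y₂ ≡ 12 (mod 29). m = 6×29×10 + 18×17×12 ≡ 482 (mod 493)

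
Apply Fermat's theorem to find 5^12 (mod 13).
By Fermat's Little Theorem, 5^{12} ≡ 1 (mod 13) since 13 is prime and gcd(5, 13) = 1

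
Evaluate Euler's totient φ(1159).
1080

Prime factorization: 1159 = 19 × 61
Using the formula φ(n) = n × Π(1 - 1/p) for each prime factor p:
φ(1159) = 1159 × (1 - 1/19) × (1 - 1/61)
φ(1159) = 1080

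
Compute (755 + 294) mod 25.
24

(755 + 294) = 1049
1049 mod 25 = 24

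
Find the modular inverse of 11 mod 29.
11^(-1) ≡ 8 (mod 29). Verification: 11 × 8 = 88 ≡ 1 (mod 29)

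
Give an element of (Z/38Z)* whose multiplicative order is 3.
7 has order 3 mod 38 since 7^{3} ≡ 1 (mod 38) and no smaller power works.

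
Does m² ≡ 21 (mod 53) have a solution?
By Euler's criterion: 21^{26} ≡ 52 (mod 53). Since this equals -1 (≡ 52), 21 is not a QR.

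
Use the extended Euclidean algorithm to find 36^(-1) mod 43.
Extended GCD: 36(6) + 43(-5) = 1. So 36^(-1) ≡ 6 ≡ 6 (mod 43). Verify: 36 × 6 = 216 ≡ 1 (mod 43)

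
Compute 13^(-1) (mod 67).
13^(-1) ≡ 31 (mod 67). Verification: 13 × 31 = 403 ≡ 1 (mod 67)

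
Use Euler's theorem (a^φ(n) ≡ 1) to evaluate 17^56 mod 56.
By Euler: 17^{24} ≡ 1 (mod 56) since gcd(17, 56) = 1. 56 = 2×24 + 8. So 17^{56} ≡ 17^{8} ≡ 9 (mod 56)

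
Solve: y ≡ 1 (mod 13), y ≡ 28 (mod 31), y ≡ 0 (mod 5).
M = 13 × 31 × 5 = 2015. M₁ = 155, y₁ ≡ 12 (mod 13). M₂ = 65, y₂ ≡ 21 (mod 31). M₃ = 403, y₃ ≡ 2 (mod 5). y = 1×155×12 + 28×65×21 + 0×403×2 ≡ 1795 (mod 2015)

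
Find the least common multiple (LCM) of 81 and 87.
2349

First find GCD(81, 87) using the Euclidean algorithm:
81 = 0 × 87 + 81
87 = 1 × 81 + 6
81 = 13 × 6 + 3
6 = 2 × 3 + 0
GCD(81, 87) = 3

LCM formula: LCM(a, b) = (a × b) / GCD(a, b)
LCM(81, 87) = (81 × 87) / 3
LCM(81, 87) = 7047 / 3
LCM(81, 87) = 2349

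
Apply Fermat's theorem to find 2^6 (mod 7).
By Fermat's Little Theorem, 2^{6} ≡ 1 (mod 7) since 7 is prime and gcd(2, 7) = 1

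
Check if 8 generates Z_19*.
p - 1 = 18 has prime divisors 2, 3. Check 8^(18/q) mod 19 for each: 8^(18/2) = 8^9 ≡ 18, 8^(18/3) = 8^6 ≡ 1 (mod 19). Since 8^6 ≡ 1 (mod 19), the order of 8 divides 6 (in fact the order is 6) ≠ 18, so it is not a primitive root.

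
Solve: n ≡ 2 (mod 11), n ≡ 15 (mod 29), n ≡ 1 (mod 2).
M = 11 × 29 × 2 = 638. M₁ = 58, y₁ ≡ 4 (mod 11). M₂ = 22, y₂ ≡ 4 (mod 29). M₃ = 319, y₃ ≡ 1 (mod 2). n = 2×58×4 + 15×22×4 + 1×319×1 ≡ 189 (mod 638)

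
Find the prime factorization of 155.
5 × 31

Divide by primes starting from smallest:
155 ÷ 5 = 31
31 ÷ 31 = 1

155 = 5 × 31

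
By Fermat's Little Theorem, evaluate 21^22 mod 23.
By Fermat's Little Theorem, 21^{22} ≡ 1 (mod 23) since 23 is prime and gcd(21, 23) = 1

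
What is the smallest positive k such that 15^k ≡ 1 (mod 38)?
Powers of 15 mod 38: 15^1≡15, 15^2≡35, 15^3≡31, 15^4≡9, 15^5≡21, 15^6≡11, 15^7≡13, 15^8≡5, 15^9≡37, 15^10≡23, 15^11≡3, 15^12≡7, 15^13≡29, 15^14≡17, 15^15≡27, 15^16≡25, 15^17≡33, 15^18≡1. Order = 18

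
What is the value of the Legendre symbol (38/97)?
(38/97) = 38^{48} mod 97 = -1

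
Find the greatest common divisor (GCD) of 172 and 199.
1

Using the Euclidean algorithm:
172 = 0 × 199 + 172
199 = 1 × 172 + 27
172 = 6 × 27 + 10
27 = 2 × 10 + 7
10 = 1 × 7 + 3
7 = 2 × 3 + 1
3 = 3 × 1 + 0

GCD(172, 199) = 1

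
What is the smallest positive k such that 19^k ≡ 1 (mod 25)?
Powers of 19 mod 25: 19^1≡19, 19^2≡11, 19^3≡9, 19^4≡21, 19^5≡24, 19^6≡6, 19^7≡14, 19^8≡16, 19^9≡4, 19^10≡1. Order = 10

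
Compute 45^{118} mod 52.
17

Using successive squaring:
Binary expansion of 118: 1110110
Powers of 45 mod 52 (each is the square of the previous):
  45^1 ≡ 45 (mod 52)
  45^2 ≡ 45² = 2025 ≡ 49 (mod 52)
  45^4 ≡ 49² = 2401 ≡ 9 (mod 52)
  45^8 ≡ 9² = 81 ≡ 29 (mod 52)
  45^16 ≡ 29² = 841 ≡ 9 (mod 52)
  45^32 ≡ 9² = 81 ≡ 29 (mod 52)
  45^64 ≡ 29² = 841 ≡ 9 (mod 52)
118 = 64 + 32 + 16 + 4 + 2, so 45^118 = 45^64 × 45^32 × 45^16 × 45^4 × 45^2 ≡ 9 × 29 × 9 × 9 × 49 (mod 52)
Multiplying step by step:
  9 × 29 = 261 ≡ 1 (mod 52)
  1 × 9 = 9 ≡ 9 (mod 52)
  9 × 9 = 81 ≡ 29 (mod 52)
  29 × 49 = 1421 ≡ 17 (mod 52)
Result: 45^118 ≡ 17 (mod 52)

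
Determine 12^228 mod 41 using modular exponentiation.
Using Fermat: 12^{40} ≡ 1 (mod 41). 228 ≡ 28 (mod 40). So 12^{228} ≡ 12^{28} ≡ 23 (mod 41)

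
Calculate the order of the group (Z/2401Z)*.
2058

Prime factorization: 2401 = 7^4
Using the formula φ(n) = n × Π(1 - 1/p) for each prime factor p:
φ(2401) = 2401 × (1 - 1/7)
φ(2401) = 2058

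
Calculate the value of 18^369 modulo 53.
Using Fermat: 18^{52} ≡ 1 (mod 53). 369 ≡ 5 (mod 52). So 18^{369} ≡ 18^{5} ≡ 12 (mod 53)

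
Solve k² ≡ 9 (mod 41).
The square roots of 9 mod 41 are 38 and 3. Verify: 38² = 1444 ≡ 9 (mod 41)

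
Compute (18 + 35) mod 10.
3

(18 + 35) = 53
53 mod 10 = 3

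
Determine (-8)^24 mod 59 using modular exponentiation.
Using repeated squaring. (-8) ≡ 51 (mod 59). 24 = 16 + 8 (binary 11000). Repeated squaring mod 59: 51^1 ≡ 51; 51^2 ≡ 51² = 2601 ≡ 5; 51^4 ≡ 5² = 25 ≡ 25; 51^8 ≡ 25² = 625 ≡ 35; 51^16 ≡ 35² = 1225 ≡ 45. Multiply: (-8)^24 ≡ 51^16 × 51^8 ≡ 45 × 35 (mod 59): 45 × 35 = 1575 ≡ 41. So (-8)^24 ≡ 41 (mod 59).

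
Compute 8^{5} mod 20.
8

Using successive squaring:
Binary expansion of 5: 101
Powers of 8 mod 20 (each is the square of the previous):
  8^1 ≡ 8 (mod 20)
  8^2 ≡ 8² = 64 ≡ 4 (mod 20)
  8^4 ≡ 4² = 16 ≡ 16 (mod 20)
5 = 4 + 1, so 8^5 = 8^4 × 8^1 ≡ 16 × 8 (mod 20)
Multiplying step by step:
  16 × 8 = 128 ≡ 8 (mod 20)
Result: 8^5 ≡ 8 (mod 20)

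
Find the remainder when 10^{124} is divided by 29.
By Fermat: 10^{28} ≡ 1 (mod 29). 124 = 4×28 + 12. So 10^{124} ≡ 10^{12} ≡ 20 (mod 29)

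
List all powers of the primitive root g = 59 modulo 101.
g^1, g^2, ..., g^{100} mod 101: {59, 47, 46, 88, 41, 96, 8, 68, 73, 65, 98, 25, 61, 64, 39, 79, 15, 77, 99, 84, 7, 9, 26, 19, 10, 85, 66, 56, 72, 6, 51, 80, 74, 23, 44, 71, 48, 4, 34, 87, 83, 49, 63, 81, 32, 70, 90, 58, 89, 100, 42, 54, 55, 13, 60, 5, 93, 33, 28, 36, 3, 76, 40, 37, 62, 22, 86, 24, 2, 17, 94, 92, 75, 82, 91, 16, 35, 45, 29, 95, 50, 21, 27, 78, 57, 30, 53, 97, 67, 14, 18, 52, 38, 20, 69, 31, 11, 43, 12, 1}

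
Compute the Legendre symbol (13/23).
(13/23) = 13^{11} mod 23 = 1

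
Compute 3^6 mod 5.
6 = 4 + 2 (binary 110). Repeated squaring mod 5: 3^1 ≡ 3; 3^2 ≡ 3² = 9 ≡ 4; 3^4 ≡ 4² = 16 ≡ 1. Multiply: 3^6 = 3^4 × 3^2 ≡ 1 × 4 (mod 5): 1 × 4 = 4 ≡ 4. So 3^6 ≡ 4 (mod 5).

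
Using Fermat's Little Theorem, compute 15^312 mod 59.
By Fermat: 15^{58} ≡ 1 (mod 59). 312 = 5×58 + 22. So 15^{312} ≡ 15^{22} ≡ 41 (mod 59)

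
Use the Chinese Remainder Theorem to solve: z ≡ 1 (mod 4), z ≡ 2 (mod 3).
M = 4 × 3 = 12. M₁ = 3, y₁ ≡ 3 (mod 4). M₂ = 4, y₂ ≡ 1 (mod 3). z = 1×3×3 + 2×4×1 ≡ 5 (mod 12)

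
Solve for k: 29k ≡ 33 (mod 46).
17

Since gcd(29, 46) = 1 divides 33, a solution exists.
Multiply both sides by the inverse of 29 mod 46:
  29^(-1) mod 46 = 27
  x ≡ 27 × 33 ≡ 891 ≡ 17 (mod 46)
Verification: 29 × 17 = 493 = 10 × 46 + 33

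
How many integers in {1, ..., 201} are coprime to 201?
132

Prime factorization: 201 = 3 × 67
Using the formula φ(n) = n × Π(1 - 1/p) for each prime factor p:
φ(201) = 201 × (1 - 1/3) × (1 - 1/67)
φ(201) = 132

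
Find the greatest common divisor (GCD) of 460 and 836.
4

Using the Euclidean algorithm:
460 = 0 × 836 + 460
836 = 1 × 460 + 376
460 = 1 × 376 + 84
376 = 4 × 84 + 40
84 = 2 × 40 + 4
40 = 10 × 4 + 0

GCD(460, 836) = 4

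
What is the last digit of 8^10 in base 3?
8 ≡ 2 (mod 3). 10 = 8 + 2 (binary 1010). Repeated squaring mod 3: 2^1 ≡ 2; 2^2 ≡ 2² = 4 ≡ 1; 2^4 ≡ 1² = 1 ≡ 1; 2^8 ≡ 1² = 1 ≡ 1. Multiply: 8^10 ≡ 2^8 × 2^2 ≡ 1 × 1 (mod 3): 1 × 1 = 1 ≡ 1. So 8^10 ≡ 1 (mod 3).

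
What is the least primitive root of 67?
2

A primitive root g modulo p has order p-1 = 66
Prime divisors of 66: [2, 3, 11]
g is a primitive root iff g^(66/q) ≢ 1 (mod 67) for each prime divisor q
Testing small values:
  g = 2: 2^33 ≡ 66, 2^22 ≡ 37, 2^6 ≡ 64 (mod 67) → none is 1, primitive root!
The smallest primitive root is 2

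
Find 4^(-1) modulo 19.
5

Using Extended Euclidean Algorithm:
gcd(4, 19) = 1
Bezout coefficients: 4 × 5 + 19 × -1 = 1
So 4 × 5 ≡ 1 (mod 19)
The inverse is 5 mod 19 = 5
Verification: 4 × 5 = 20 = 1 × 19 + 1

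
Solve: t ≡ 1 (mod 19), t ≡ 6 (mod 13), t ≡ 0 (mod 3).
M = 19 × 13 × 3 = 741. M₁ = 39, y₁ ≡ 1 (mod 19). M₂ = 57, y₂ ≡ 8 (mod 13). M₃ = 247, y₃ ≡ 1 (mod 3). t = 1×39×1 + 6×57×8 + 0×247×1 ≡ 552 (mod 741)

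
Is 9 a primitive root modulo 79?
No

To verify, check if 9^(78/q) ≢ 1 (mod 79) for each prime divisor q of 78
Divisors of 78 = 78: [1, 2, 3, 6, 13, 26, 39, 78]
  9^(78/2) = 9^39 ≡ 1 (mod 79)
  9^(78/3) = 9^26 ≡ 55 (mod 79)
  9^(78/13) = 9^6 ≡ 8 (mod 79)
Conclusion: 9 is not a primitive root modulo 79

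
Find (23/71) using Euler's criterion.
(23/71) = 23^{35} mod 71 = -1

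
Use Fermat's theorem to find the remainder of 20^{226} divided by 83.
48

By Fermat's Little Theorem, a^(p-1) ≡ 1 (mod p) for prime p and gcd(a, p) = 1
Here p = 83, so 20^82 ≡ 1 (mod 83)
We can reduce the exponent: 226 mod 82 = 62
So 20^226 ≡ 20^62 (mod 83)
Computing: 20^62 mod 83 = 48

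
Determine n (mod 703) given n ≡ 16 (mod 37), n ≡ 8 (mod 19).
312

Using the Chinese Remainder Theorem:
M = product of moduli = 703
For equation 1: M_1 = 19, 19 ≡ 19 (mod 37), inverse of 19 mod 37 is 2 (check: 19 × 2 = 38 ≡ 1 (mod 37))
For equation 2: M_2 = 37, 37 ≡ 18 (mod 19), inverse of 37 mod 19 is 18 (check: 18 × 18 = 324 ≡ 1 (mod 19))
Combine: n ≡ Σ r_i×M_i×(M_i⁻¹ mod m_i) = 16×19×2 + 8×37×18 = 608 + 5328 = 5936
5936 mod 703 = 312
n ≡ 312 (mod 703)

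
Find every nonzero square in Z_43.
QRs mod 43: {1, 4, 6, 9, 10, 11, 13, 14, 15, 16, 17, 21, 23, 24, 25, 31, 35, 36, 38, 40, 41}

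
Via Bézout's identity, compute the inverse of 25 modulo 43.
Extended GCD: 25(-12) + 43(7) = 1. So 25^(-1) ≡ 31 ≡ 31 (mod 43). Verify: 25 × 31 = 775 ≡ 1 (mod 43)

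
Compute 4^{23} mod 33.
31

Using successive squaring:
Binary expansion of 23: 10111
Powers of 4 mod 33 (each is the square of the previous):
  4^1 ≡ 4 (mod 33)
  4^2 ≡ 4² = 16 ≡ 16 (mod 33)
  4^4 ≡ 16² = 256 ≡ 25 (mod 33)
  4^8 ≡ 25² = 625 ≡ 31 (mod 33)
  4^16 ≡ 31² = 961 ≡ 4 (mod 33)
23 = 16 + 4 + 2 + 1, so 4^23 = 4^16 × 4^4 × 4^2 × 4^1 ≡ 4 × 25 × 16 × 4 (mod 33)
Multiplying step by step:
  4 × 25 = 100 ≡ 1 (mod 33)
  1 × 16 = 16 ≡ 16 (mod 33)
  16 × 4 = 64 ≡ 31 (mod 33)
Result: 4^23 ≡ 31 (mod 33)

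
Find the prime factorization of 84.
2^2 × 3 × 7

Divide by primes starting from smallest:
84 ÷ 2 = 42
42 ÷ 2 = 21
21 ÷ 3 = 7
7 ÷ 7 = 1

84 = 2^2 × 3 × 7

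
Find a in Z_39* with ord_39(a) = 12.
11 has order 12 mod 39 since 11^{12} ≡ 1 (mod 39) and no smaller power works.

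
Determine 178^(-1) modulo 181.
178^(-1) ≡ 60 (mod 181). Verification: 178 × 60 = 10680 ≡ 1 (mod 181)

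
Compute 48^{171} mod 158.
96

Using successive squaring:
Binary expansion of 171: 10101011
Powers of 48 mod 158 (each is the square of the previous):
  48^1 ≡ 48 (mod 158)
  48^2 ≡ 48² = 2304 ≡ 92 (mod 158)
  48^4 ≡ 92² = 8464 ≡ 90 (mod 158)
  48^8 ≡ 90² = 8100 ≡ 42 (mod 158)
  48^16 ≡ 42² = 1764 ≡ 26 (mod 158)
  48^32 ≡ 26² = 676 ≡ 44 (mod 158)
  48^64 ≡ 44² = 1936 ≡ 40 (mod 158)
  48^128 ≡ 40² = 1600 ≡ 20 (mod 158)
171 = 128 + 32 + 8 + 2 + 1, so 48^171 = 48^128 × 48^32 × 48^8 × 48^2 × 48^1 ≡ 20 × 44 × 42 × 92 × 48 (mod 158)
Multiplying step by step:
  20 × 44 = 880 ≡ 90 (mod 158)
  90 × 42 = 3780 ≡ 146 (mod 158)
  146 × 92 = 13432 ≡ 2 (mod 158)
  2 × 48 = 96 ≡ 96 (mod 158)
Result: 48^171 ≡ 96 (mod 158)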